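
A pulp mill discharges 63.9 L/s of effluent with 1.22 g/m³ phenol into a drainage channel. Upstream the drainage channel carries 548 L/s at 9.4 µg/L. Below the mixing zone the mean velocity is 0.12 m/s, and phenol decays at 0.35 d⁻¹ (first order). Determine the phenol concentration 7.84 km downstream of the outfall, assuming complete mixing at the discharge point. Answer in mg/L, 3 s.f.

63.9 L/s = 0.0639 m³/s.
548 L/s = 0.548 m³/s.
9.4 µg/L = 0.0094 mg/L.
After complete mixing, C₀ = (0.0639·1.22 + 0.548·0.0094) / 0.6119 = 0.1358 mg/L.
Travel time t = 7840 m / 0.12 m/s = 6.533e+04 s = 0.7562 d.
C = 0.1358·exp(−0.35·0.7562) = 0.1358·0.7675 = 0.1042 mg/L.

0.104 mg/L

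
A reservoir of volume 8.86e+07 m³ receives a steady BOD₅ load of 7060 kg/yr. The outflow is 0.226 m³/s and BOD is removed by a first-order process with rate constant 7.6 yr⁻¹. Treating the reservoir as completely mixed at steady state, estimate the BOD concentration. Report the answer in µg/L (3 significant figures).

10.4 µg/L

Outflow Q = 0.226 m³/s × 3.156e+07 s/yr = 7.132e+06 m³/yr.
Steady-state CSTR mass balance: W = Q·C + k·V·C, so C = W/(Q + kV).
Q + kV = 7.132e+06 + 7.6·8.86e+07 = 6.805e+08 m³/yr.
C = 7060/6.805e+08 = 1.037e-05 kg/m³ = 0.01037 mg/L = 10.37 µg/L.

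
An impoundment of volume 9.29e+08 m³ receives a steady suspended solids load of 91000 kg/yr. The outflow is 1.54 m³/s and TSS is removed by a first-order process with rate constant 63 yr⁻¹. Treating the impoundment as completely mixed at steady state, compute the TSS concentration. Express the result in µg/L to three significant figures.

Outflow Q = 1.54 m³/s × 3.156e+07 s/yr = 4.86e+07 m³/yr.
Steady-state CSTR mass balance: W = Q·C + k·V·C, so C = W/(Q + kV).
Q + kV = 4.86e+07 + 63·9.29e+08 = 5.858e+10 m³/yr.
C = 91000/5.858e+10 = 1.554e-06 kg/m³ = 0.001554 mg/L = 1.554 µg/L.

1.55 µg/L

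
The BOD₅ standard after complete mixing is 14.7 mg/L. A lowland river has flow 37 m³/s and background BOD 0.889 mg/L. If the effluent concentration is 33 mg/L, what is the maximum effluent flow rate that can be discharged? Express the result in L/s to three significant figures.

Mass balance at complete mixing: C_std·(Q_w + Q_r) = Q_w·C_e + Q_r·C_b.
Rearranging, Q_w = Q_r·(C_std − C_b)/(C_e − C_std) = 37·(14.7 − 0.889) / (33 − 14.7) = 27.92 m³/s.
= 2.792e+04 L/s.

27900 L/s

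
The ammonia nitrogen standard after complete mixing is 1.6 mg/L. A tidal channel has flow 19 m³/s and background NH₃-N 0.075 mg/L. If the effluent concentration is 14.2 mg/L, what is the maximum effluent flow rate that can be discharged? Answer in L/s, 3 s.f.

2300 L/s

Mass balance at complete mixing: C_std·(Q_w + Q_r) = Q_w·C_e + Q_r·C_b.
Rearranging, Q_w = Q_r·(C_std − C_b)/(C_e − C_std) = 19·(1.6 − 0.075) / (14.2 − 1.6) = 2.3 m³/s.
= 2300 L/s.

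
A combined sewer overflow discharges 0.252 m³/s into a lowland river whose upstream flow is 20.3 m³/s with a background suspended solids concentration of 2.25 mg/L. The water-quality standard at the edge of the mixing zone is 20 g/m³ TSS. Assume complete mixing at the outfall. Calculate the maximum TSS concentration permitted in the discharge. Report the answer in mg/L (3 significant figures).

1450 mg/L

Mass balance: 20·20.55 = 0.252·Cₑ + 20.3·2.25.
Cₑ = (411 − 45.68) / 0.252 = 1450 mg/L.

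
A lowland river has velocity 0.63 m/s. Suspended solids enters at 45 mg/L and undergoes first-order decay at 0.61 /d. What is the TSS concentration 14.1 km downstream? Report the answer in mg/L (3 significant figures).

38.4 mg/L

Travel time t = 14.1 km / 0.63 m/s = 1.41e+04/0.63 = 2.238e+04 s = 0.259 d.
First-order decay: C = 45·exp(−0.61·0.259) = 45·0.8538 = 38.42 mg/L.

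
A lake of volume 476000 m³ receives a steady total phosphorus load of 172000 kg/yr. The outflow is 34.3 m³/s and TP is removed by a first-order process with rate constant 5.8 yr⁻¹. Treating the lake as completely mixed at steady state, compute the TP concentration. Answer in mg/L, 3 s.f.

0.158 mg/L

Outflow Q = 34.3 m³/s × 3.156e+07 s/yr = 1.082e+09 m³/yr.
Steady-state CSTR mass balance: W = Q·C + k·V·C, so C = W/(Q + kV).
Q + kV = 1.082e+09 + 5.8·476000 = 1.085e+09 m³/yr.
C = 172000/1.085e+09 = 0.0001585 kg/m³ = 0.1585 mg/L.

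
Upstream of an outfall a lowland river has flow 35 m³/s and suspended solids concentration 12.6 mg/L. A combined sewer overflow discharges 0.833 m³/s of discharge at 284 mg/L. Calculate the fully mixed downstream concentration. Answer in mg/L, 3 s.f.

Flow-weighted mixing gives C = (0.833·284 + 35·12.6) / (0.833 + 35) = 677.6/35.83 = 18.91 mg/L.

18.9 mg/L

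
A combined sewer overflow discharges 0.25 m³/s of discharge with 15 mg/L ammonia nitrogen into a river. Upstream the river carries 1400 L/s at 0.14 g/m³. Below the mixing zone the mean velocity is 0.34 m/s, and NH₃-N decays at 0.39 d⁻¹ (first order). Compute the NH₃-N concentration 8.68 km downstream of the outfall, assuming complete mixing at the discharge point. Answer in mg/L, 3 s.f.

2.13 mg/L

1400 L/s = 1.4 m³/s.
After complete mixing, C₀ = (0.25·15 + 1.4·0.14) / 1.65 = 2.392 mg/L.
Travel time t = 8680 m / 0.34 m/s = 2.553e+04 s = 0.2955 d.
C = 2.392·exp(−0.39·0.2955) = 2.392·0.8912 = 2.131 mg/L.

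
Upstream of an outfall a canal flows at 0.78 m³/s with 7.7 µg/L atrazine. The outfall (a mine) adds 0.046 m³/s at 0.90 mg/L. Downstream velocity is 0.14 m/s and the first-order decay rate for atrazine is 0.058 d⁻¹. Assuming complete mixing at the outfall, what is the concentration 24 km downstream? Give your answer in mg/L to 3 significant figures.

0.0512 mg/L

7.7 µg/L = 0.0077 mg/L.
After complete mixing, C₀ = (0.046·0.9 + 0.78·0.0077) / 0.826 = 0.05739 mg/L.
Travel time t = 2.4e+04 m / 0.14 m/s = 1.714e+05 s = 1.984 d.
C = 0.05739·exp(−0.058·1.984) = 0.05739·0.8913 = 0.05115 mg/L.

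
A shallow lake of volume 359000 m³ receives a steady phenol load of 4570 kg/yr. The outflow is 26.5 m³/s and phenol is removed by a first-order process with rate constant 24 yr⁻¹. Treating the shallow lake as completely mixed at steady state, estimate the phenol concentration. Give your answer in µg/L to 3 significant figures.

5.41 µg/L

Outflow Q = 26.5 m³/s × 3.156e+07 s/yr = 8.363e+08 m³/yr.
Steady-state CSTR mass balance: W = Q·C + k·V·C, so C = W/(Q + kV).
Q + kV = 8.363e+08 + 24·359000 = 8.449e+08 m³/yr.
C = 4570/8.449e+08 = 5.409e-06 kg/m³ = 0.005409 mg/L = 5.409 µg/L.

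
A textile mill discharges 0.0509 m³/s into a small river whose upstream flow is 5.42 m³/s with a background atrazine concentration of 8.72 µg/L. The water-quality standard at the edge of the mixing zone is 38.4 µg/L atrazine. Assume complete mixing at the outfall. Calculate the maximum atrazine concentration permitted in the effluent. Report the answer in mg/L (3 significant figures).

3.20 mg/L

8.72 µg/L = 0.00872 mg/L.
38.4 µg/L = 0.0384 mg/L.
Mass balance: 0.0384·5.471 = 0.0509·Cₑ + 5.42·0.00872.
Cₑ = (0.2101 − 0.04726) / 0.0509 = 3.199 mg/L.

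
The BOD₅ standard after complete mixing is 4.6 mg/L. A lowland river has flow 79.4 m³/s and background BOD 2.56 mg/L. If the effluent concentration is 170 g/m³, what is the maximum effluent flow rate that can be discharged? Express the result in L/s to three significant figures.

Mass balance at complete mixing: C_std·(Q_w + Q_r) = Q_w·C_e + Q_r·C_b.
Rearranging, Q_w = Q_r·(C_std − C_b)/(C_e − C_std) = 79.4·(4.6 − 2.56) / (170 − 4.6) = 0.9793 m³/s.
= 979.3 L/s.

979 L/s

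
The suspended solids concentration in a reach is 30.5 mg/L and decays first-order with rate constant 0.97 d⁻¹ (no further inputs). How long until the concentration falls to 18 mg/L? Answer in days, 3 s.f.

t = ln(C₀/C)/k = ln(30.5/18)/0.97 = 0.5274/0.97 = 0.5437 d.

0.544 d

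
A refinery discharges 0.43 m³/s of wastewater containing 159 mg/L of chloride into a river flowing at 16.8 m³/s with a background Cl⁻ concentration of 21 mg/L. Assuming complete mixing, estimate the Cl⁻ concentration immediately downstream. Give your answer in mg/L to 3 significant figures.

Flow-weighted mixing gives C = (0.43·159 + 16.8·21) / (0.43 + 16.8) = 421.2/17.23 = 24.44 mg/L.

24.4 mg/L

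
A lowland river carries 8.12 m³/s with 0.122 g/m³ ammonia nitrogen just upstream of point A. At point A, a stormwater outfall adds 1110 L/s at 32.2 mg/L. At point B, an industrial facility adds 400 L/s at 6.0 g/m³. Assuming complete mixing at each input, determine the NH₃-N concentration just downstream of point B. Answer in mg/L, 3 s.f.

4.06 mg/L

1110 L/s = 1.11 m³/s.
After input A: C = (8.12·0.122 + 1.11·32.2) / 9.23 = 3.98 mg/L.
400 L/s = 0.4 m³/s.
After input B: C = (9.23·3.98 + 0.4·6) / 9.63 = 4.064 mg/L.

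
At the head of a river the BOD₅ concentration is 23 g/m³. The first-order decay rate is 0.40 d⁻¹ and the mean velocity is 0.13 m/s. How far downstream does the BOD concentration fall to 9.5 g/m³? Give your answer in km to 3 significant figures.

24.8 km

From C = C₀·e^(−kt), t = ln(C₀/C)/k = ln(23/9.5)/0.40 = 0.8842/0.40 = 2.211 d.
Distance = v·t = 0.13 m/s × 1.91e+05 s = 2.483e+04 m = 24.83 km.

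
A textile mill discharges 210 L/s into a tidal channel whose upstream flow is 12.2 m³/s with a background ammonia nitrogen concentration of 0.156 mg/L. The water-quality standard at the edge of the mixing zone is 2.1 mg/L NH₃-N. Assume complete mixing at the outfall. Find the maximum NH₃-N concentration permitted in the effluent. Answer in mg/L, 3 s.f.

115 mg/L

210 L/s = 0.21 m³/s.
Mass balance: 2.1·12.41 = 0.21·Cₑ + 12.2·0.156.
Cₑ = (26.06 − 1.903) / 0.21 = 115 mg/L.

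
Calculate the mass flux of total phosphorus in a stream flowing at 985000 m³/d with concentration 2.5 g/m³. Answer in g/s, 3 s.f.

985000 m³/d = 11.4 m³/s.
Mass flux = Q·C = 11.4 m³/s × 2.5 g/m³ = 28.5 g/s.

28.5 g/s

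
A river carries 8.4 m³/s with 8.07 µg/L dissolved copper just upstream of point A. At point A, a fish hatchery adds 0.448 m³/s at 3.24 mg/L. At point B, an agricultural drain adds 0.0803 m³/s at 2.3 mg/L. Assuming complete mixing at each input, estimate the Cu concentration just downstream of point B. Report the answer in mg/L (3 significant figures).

0.191 mg/L

8.07 µg/L = 0.00807 mg/L.
After input A: C = (8.4·0.00807 + 0.448·3.24) / 8.848 = 0.1717 mg/L.
After input B: C = (8.848·0.1717 + 0.0803·2.3) / 8.928 = 0.1909 mg/L.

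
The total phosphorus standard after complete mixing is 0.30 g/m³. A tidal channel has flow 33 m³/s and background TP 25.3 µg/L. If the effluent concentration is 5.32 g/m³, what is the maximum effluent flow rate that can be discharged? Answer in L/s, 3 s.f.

25.3 µg/L = 0.0253 mg/L.
Mass balance at complete mixing: C_std·(Q_w + Q_r) = Q_w·C_e + Q_r·C_b.
Rearranging, Q_w = Q_r·(C_std − C_b)/(C_e − C_std) = 33·(0.3 − 0.0253) / (5.32 − 0.3) = 1.806 m³/s.
= 1806 L/s.

1810 L/s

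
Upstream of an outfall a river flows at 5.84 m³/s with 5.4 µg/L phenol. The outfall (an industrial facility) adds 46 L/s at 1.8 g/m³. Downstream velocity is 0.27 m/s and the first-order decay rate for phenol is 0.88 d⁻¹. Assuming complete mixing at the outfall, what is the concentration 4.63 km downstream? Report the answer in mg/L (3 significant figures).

0.0163 mg/L

46 L/s = 0.046 m³/s.
5.4 µg/L = 0.0054 mg/L.
After complete mixing, C₀ = (0.046·1.8 + 5.84·0.0054) / 5.886 = 0.01943 mg/L.
Travel time t = 4630 m / 0.27 m/s = 1.715e+04 s = 0.1985 d.
C = 0.01943·exp(−0.88·0.1985) = 0.01943·0.8397 = 0.01631 mg/L.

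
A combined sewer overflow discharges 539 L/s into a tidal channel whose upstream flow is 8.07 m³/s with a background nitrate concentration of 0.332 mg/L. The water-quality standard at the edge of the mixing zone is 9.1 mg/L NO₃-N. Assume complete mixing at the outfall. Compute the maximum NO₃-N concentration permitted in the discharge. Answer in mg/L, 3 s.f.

140 mg/L

539 L/s = 0.539 m³/s.
Mass balance: 9.1·8.609 = 0.539·Cₑ + 8.07·0.332.
Cₑ = (78.34 − 2.679) / 0.539 = 140.4 mg/L.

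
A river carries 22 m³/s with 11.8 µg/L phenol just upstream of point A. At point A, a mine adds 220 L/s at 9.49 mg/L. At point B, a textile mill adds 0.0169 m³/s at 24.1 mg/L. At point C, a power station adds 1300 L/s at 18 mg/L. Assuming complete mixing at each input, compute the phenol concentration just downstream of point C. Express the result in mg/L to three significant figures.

1.11 mg/L

11.8 µg/L = 0.0118 mg/L.
220 L/s = 0.22 m³/s.
After input A: C = (22·0.0118 + 0.22·9.49) / 22.22 = 0.1056 mg/L.
After input B: C = (22.22·0.1056 + 0.0169·24.1) / 22.24 = 0.1239 mg/L.
1300 L/s = 1.3 m³/s.
After input C: C = (22.24·0.1239 + 1.3·18) / 23.54 = 1.111 mg/L.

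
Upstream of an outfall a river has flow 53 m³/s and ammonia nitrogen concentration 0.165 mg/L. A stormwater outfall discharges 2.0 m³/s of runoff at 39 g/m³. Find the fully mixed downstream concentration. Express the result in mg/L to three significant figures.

1.58 mg/L

Conservation of mass across the mixing zone: C = (2·39 + 53·0.165) / (2 + 53) = 86.75/55 = 1.577 mg/L.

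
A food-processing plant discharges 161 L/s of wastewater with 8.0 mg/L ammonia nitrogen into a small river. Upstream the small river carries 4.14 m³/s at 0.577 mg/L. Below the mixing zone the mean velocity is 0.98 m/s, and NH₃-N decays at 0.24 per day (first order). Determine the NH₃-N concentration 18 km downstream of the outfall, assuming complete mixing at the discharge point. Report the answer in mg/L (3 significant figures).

161 L/s = 0.161 m³/s.
After complete mixing, C₀ = (0.161·8 + 4.14·0.577) / 4.301 = 0.8549 mg/L.
Travel time t = 1.8e+04 m / 0.98 m/s = 1.837e+04 s = 0.2126 d.
C = 0.8549·exp(−0.24·0.2126) = 0.8549·0.9503 = 0.8123 mg/L.

0.812 mg/L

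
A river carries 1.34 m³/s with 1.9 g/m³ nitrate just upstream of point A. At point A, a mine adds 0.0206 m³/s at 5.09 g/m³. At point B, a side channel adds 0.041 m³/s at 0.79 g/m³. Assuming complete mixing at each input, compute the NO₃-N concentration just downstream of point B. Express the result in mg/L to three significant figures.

1.91 mg/L

After input A: C = (1.34·1.9 + 0.0206·5.09) / 1.361 = 1.948 mg/L.
After input B: C = (1.361·1.948 + 0.041·0.79) / 1.402 = 1.914 mg/L.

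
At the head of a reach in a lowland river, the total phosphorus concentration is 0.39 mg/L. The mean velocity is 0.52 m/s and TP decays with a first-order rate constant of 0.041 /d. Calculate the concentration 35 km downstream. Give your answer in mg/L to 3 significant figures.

Travel time t = 35 km / 0.52 m/s = 3.5e+04/0.52 = 6.731e+04 s = 0.779 d.
First-order decay: C = 0.39·exp(−0.041·0.779) = 0.39·0.9686 = 0.3777 mg/L.

0.378 mg/L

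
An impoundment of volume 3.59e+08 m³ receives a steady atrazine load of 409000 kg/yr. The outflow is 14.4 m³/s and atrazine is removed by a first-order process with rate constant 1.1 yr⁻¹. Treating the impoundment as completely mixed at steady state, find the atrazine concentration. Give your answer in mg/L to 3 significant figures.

Outflow Q = 14.4 m³/s × 3.156e+07 s/yr = 4.544e+08 m³/yr.
Steady-state CSTR mass balance: W = Q·C + k·V·C, so C = W/(Q + kV).
Q + kV = 4.544e+08 + 1.1·3.59e+08 = 8.493e+08 m³/yr.
C = 409000/8.493e+08 = 0.0004816 kg/m³ = 0.4816 mg/L.

0.482 mg/L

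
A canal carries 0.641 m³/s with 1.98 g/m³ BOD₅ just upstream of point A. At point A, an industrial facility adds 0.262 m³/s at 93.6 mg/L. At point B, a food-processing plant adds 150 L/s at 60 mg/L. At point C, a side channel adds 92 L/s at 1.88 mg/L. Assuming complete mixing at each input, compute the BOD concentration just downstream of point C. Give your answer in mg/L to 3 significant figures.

30.5 mg/L

After input A: C = (0.641·1.98 + 0.262·93.6) / 0.903 = 28.56 mg/L.
150 L/s = 0.15 m³/s.
After input B: C = (0.903·28.56 + 0.15·60) / 1.053 = 33.04 mg/L.
92 L/s = 0.092 m³/s.
After input C: C = (1.053·33.04 + 0.092·1.88) / 1.145 = 30.54 mg/L.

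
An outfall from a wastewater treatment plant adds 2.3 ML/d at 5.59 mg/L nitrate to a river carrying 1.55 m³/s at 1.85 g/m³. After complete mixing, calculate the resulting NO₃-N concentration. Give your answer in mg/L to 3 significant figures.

1.91 mg/L

2.3 ML/d = 0.02662 m³/s.
Conservation of mass across the mixing zone: C = (0.02662·5.59 + 1.55·1.85) / (0.02662 + 1.55) = 3.016/1.577 = 1.913 mg/L.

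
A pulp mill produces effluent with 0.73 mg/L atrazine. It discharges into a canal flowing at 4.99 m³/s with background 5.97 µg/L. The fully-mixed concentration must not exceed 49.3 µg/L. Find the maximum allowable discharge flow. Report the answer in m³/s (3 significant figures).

0.318 m³/s

5.97 µg/L = 0.00597 mg/L.
49.3 µg/L = 0.0493 mg/L.
Mass balance at complete mixing: C_std·(Q_w + Q_r) = Q_w·C_e + Q_r·C_b.
Rearranging, Q_w = Q_r·(C_std − C_b)/(C_e − C_std) = 4.99·(0.0493 − 0.00597) / (0.73 − 0.0493) = 0.3176 m³/s.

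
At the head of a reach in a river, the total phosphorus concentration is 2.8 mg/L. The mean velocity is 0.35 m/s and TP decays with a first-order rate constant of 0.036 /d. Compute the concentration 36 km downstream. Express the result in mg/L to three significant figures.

2.68 mg/L

Travel time t = 36 km / 0.35 m/s = 3.6e+04/0.35 = 1.029e+05 s = 1.19 d.
First-order decay: C = 2.8·exp(−0.036·1.19) = 2.8·0.958 = 2.683 mg/L.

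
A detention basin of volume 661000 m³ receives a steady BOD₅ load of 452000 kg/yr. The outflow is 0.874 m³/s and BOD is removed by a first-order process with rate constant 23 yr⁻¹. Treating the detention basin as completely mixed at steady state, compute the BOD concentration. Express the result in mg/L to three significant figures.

10.6 mg/L

Outflow Q = 0.874 m³/s × 3.156e+07 s/yr = 2.758e+07 m³/yr.
Steady-state CSTR mass balance: W = Q·C + k·V·C, so C = W/(Q + kV).
Q + kV = 2.758e+07 + 23·661000 = 4.278e+07 m³/yr.
C = 452000/4.278e+07 = 0.01056 kg/m³ = 10.56 mg/L.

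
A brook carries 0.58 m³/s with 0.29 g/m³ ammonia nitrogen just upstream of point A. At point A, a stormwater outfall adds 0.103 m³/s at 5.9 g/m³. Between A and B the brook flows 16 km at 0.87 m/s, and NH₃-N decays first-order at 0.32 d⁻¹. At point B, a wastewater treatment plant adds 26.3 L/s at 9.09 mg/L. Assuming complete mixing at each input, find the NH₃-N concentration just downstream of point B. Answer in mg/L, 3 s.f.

After input A: C = (0.58·0.29 + 0.103·5.9) / 0.683 = 1.136 mg/L.
Over the 16 km reach to input B (t = 1.839e+04 s = 0.2129 d), decay gives C = 1.136·exp(−0.32·0.2129) = 1.061 mg/L.
26.3 L/s = 0.0263 m³/s.
After input B: C = (0.683·1.061 + 0.0263·9.09) / 0.7093 = 1.359 mg/L.

1.36 mg/L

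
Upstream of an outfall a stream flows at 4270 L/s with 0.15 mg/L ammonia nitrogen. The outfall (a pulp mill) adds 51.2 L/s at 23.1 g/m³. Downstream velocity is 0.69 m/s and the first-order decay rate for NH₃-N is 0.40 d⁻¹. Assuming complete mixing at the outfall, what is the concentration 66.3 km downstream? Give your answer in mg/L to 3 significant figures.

0.270 mg/L

51.2 L/s = 0.0512 m³/s.
4270 L/s = 4.27 m³/s.
After complete mixing, C₀ = (0.0512·23.1 + 4.27·0.15) / 4.321 = 0.4219 mg/L.
Travel time t = 6.63e+04 m / 0.69 m/s = 9.609e+04 s = 1.112 d.
C = 0.4219·exp(−0.40·1.112) = 0.4219·0.6409 = 0.2704 mg/L.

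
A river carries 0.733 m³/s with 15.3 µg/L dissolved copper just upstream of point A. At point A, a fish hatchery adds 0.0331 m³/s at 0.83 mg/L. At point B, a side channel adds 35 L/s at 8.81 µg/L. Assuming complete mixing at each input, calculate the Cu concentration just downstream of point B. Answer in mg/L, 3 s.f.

0.0487 mg/L

15.3 µg/L = 0.0153 mg/L.
After input A: C = (0.733·0.0153 + 0.0331·0.83) / 0.7661 = 0.0505 mg/L.
35 L/s = 0.035 m³/s.
8.81 µg/L = 0.00881 mg/L.
After input B: C = (0.7661·0.0505 + 0.035·0.00881) / 0.8011 = 0.04868 mg/L.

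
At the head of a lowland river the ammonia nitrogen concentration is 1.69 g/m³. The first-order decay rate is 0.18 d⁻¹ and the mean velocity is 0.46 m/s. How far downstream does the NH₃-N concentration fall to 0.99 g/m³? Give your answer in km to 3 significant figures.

From C = C₀·e^(−kt), t = ln(C₀/C)/k = ln(1.69/0.99)/0.18 = 0.5348/0.18 = 2.971 d.
Distance = v·t = 0.46 m/s × 2.567e+05 s = 1.181e+05 m = 118.1 km.

118 km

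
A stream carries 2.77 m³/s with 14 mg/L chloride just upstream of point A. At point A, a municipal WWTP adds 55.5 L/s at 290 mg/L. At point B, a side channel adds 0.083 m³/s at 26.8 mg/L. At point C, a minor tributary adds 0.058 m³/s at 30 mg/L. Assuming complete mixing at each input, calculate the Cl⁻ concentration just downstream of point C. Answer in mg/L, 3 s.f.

19.8 mg/L

55.5 L/s = 0.0555 m³/s.
After input A: C = (2.77·14 + 0.0555·290) / 2.825 = 19.42 mg/L.
After input B: C = (2.825·19.42 + 0.083·26.8) / 2.909 = 19.63 mg/L.
After input C: C = (2.909·19.63 + 0.058·30) / 2.966 = 19.83 mg/L.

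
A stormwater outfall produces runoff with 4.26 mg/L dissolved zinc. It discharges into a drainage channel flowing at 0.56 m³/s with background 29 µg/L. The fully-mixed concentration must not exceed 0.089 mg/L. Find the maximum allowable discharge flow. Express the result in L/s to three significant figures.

8.06 L/s

29 µg/L = 0.029 mg/L.
Mass balance at complete mixing: C_std·(Q_w + Q_r) = Q_w·C_e + Q_r·C_b.
Rearranging, Q_w = Q_r·(C_std − C_b)/(C_e − C_std) = 0.56·(0.089 − 0.029) / (4.26 − 0.089) = 0.008056 m³/s.
= 8.056 L/s.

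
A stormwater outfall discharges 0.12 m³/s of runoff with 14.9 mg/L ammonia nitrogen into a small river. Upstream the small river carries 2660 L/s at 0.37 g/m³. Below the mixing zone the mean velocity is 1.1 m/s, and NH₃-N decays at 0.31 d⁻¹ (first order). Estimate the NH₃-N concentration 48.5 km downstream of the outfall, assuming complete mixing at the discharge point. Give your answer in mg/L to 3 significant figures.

0.851 mg/L

2660 L/s = 2.66 m³/s.
After complete mixing, C₀ = (0.12·14.9 + 2.66·0.37) / 2.78 = 0.9972 mg/L.
Travel time t = 4.85e+04 m / 1.1 m/s = 4.409e+04 s = 0.5103 d.
C = 0.9972·exp(−0.31·0.5103) = 0.9972·0.8537 = 0.8513 mg/L.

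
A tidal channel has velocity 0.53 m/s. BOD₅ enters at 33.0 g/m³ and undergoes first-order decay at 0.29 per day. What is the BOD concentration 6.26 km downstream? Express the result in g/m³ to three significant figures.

Travel time t = 6.26 km / 0.53 m/s = 6260/0.53 = 1.181e+04 s = 0.1367 d.
First-order decay: C = 33.0·exp(−0.29·0.1367) = 33.0·0.9611 = 31.72 g/m³.

31.7 g/m³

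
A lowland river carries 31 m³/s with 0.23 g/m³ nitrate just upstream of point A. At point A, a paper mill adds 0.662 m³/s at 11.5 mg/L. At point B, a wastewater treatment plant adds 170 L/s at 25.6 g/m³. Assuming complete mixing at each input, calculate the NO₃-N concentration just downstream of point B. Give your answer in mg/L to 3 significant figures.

After input A: C = (31·0.23 + 0.662·11.5) / 31.66 = 0.4656 mg/L.
170 L/s = 0.17 m³/s.
After input B: C = (31.66·0.4656 + 0.17·25.6) / 31.83 = 0.5999 mg/L.

0.600 mg/L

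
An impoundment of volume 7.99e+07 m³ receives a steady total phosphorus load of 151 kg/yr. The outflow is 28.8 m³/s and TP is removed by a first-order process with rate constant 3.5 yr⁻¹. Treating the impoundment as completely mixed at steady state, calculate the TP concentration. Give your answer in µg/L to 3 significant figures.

Outflow Q = 28.8 m³/s × 3.156e+07 s/yr = 9.089e+08 m³/yr.
Steady-state CSTR mass balance: W = Q·C + k·V·C, so C = W/(Q + kV).
Q + kV = 9.089e+08 + 3.5·7.99e+07 = 1.189e+09 m³/yr.
C = 151/1.189e+09 = 1.27e-07 kg/m³ = 0.000127 mg/L = 0.127 µg/L.

0.127 µg/L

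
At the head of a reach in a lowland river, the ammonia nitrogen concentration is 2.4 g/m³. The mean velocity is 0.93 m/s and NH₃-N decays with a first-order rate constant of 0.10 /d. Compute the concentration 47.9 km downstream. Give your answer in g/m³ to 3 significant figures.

2.26 g/m³

Travel time t = 47.9 km / 0.93 m/s = 4.79e+04/0.93 = 5.151e+04 s = 0.5961 d.
First-order decay: C = 2.4·exp(−0.10·0.5961) = 2.4·0.9421 = 2.261 g/m³.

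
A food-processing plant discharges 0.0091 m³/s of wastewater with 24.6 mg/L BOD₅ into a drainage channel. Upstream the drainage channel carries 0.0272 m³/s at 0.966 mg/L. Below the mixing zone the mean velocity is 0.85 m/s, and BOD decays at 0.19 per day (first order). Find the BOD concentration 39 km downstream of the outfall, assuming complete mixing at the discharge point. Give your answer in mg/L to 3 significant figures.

6.23 mg/L

After complete mixing, C₀ = (0.0091·24.6 + 0.0272·0.966) / 0.0363 = 6.891 mg/L.
Travel time t = 3.9e+04 m / 0.85 m/s = 4.588e+04 s = 0.531 d.
C = 6.891·exp(−0.19·0.531) = 6.891·0.904 = 6.229 mg/L.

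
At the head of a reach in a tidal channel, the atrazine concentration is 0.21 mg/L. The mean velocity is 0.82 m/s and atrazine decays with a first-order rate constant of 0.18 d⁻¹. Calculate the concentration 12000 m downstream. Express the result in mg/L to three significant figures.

Travel time t = 12000 m / 0.82 m/s = 1.2e+04/0.82 = 1.463e+04 s = 0.1694 d.
First-order decay: C = 0.21·exp(−0.18·0.1694) = 0.21·0.97 = 0.2037 mg/L.

0.204 mg/L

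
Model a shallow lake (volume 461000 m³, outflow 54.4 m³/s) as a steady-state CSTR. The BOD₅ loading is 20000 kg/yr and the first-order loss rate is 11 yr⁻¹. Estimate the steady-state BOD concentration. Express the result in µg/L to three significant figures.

Outflow Q = 54.4 m³/s × 3.156e+07 s/yr = 1.717e+09 m³/yr.
Steady-state CSTR mass balance: W = Q·C + k·V·C, so C = W/(Q + kV).
Q + kV = 1.717e+09 + 11·461000 = 1.722e+09 m³/yr.
C = 20000/1.722e+09 = 1.162e-05 kg/m³ = 0.01162 mg/L = 11.62 µg/L.

11.6 µg/L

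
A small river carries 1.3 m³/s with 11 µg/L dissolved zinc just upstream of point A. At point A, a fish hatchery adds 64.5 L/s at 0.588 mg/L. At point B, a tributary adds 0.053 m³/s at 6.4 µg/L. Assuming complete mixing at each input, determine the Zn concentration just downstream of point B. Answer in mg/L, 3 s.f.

0.0371 mg/L

11 µg/L = 0.011 mg/L.
64.5 L/s = 0.0645 m³/s.
After input A: C = (1.3·0.011 + 0.0645·0.588) / 1.365 = 0.03827 mg/L.
6.4 µg/L = 0.0064 mg/L.
After input B: C = (1.365·0.03827 + 0.053·0.0064) / 1.417 = 0.03708 mg/L.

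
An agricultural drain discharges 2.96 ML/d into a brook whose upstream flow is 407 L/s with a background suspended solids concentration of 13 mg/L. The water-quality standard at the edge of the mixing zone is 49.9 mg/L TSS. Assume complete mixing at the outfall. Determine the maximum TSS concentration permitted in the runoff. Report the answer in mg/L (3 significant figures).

2.96 ML/d = 0.03426 m³/s.
407 L/s = 0.407 m³/s.
Mass balance: 49.9·0.4413 = 0.03426·Cₑ + 0.407·13.
Cₑ = (22.02 − 5.291) / 0.03426 = 488.3 mg/L.

488 mg/L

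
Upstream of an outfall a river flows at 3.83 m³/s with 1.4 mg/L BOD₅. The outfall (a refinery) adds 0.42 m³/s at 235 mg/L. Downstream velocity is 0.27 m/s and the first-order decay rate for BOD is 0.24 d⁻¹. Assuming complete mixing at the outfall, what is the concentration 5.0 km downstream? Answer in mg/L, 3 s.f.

After complete mixing, C₀ = (0.42·235 + 3.83·1.4) / 4.25 = 24.49 mg/L.
Travel time t = 5000 m / 0.27 m/s = 1.852e+04 s = 0.2143 d.
C = 24.49·exp(−0.24·0.2143) = 24.49·0.9499 = 23.26 mg/L.

23.3 mg/L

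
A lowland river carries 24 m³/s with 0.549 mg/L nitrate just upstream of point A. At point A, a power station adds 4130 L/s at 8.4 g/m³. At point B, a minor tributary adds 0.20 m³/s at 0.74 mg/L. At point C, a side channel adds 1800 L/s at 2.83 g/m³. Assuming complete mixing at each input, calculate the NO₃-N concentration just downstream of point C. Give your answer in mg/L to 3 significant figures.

4130 L/s = 4.13 m³/s.
After input A: C = (24·0.549 + 4.13·8.4) / 28.13 = 1.702 mg/L.
After input B: C = (28.13·1.702 + 0.2·0.74) / 28.33 = 1.695 mg/L.
1800 L/s = 1.8 m³/s.
After input C: C = (28.33·1.695 + 1.8·2.83) / 30.13 = 1.763 mg/L.

1.76 mg/L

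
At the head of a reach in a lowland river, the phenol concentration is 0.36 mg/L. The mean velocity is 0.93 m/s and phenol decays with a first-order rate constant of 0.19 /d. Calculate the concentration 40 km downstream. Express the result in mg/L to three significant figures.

0.328 mg/L

Travel time t = 40 km / 0.93 m/s = 4e+04/0.93 = 4.301e+04 s = 0.4978 d.
First-order decay: C = 0.36·exp(−0.19·0.4978) = 0.36·0.9098 = 0.3275 mg/L.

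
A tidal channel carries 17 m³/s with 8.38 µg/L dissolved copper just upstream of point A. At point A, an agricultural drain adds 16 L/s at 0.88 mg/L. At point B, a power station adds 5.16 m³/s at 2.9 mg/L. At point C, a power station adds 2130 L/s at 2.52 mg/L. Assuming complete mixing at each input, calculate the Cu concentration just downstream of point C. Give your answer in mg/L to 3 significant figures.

0.843 mg/L

8.38 µg/L = 0.00838 mg/L.
16 L/s = 0.016 m³/s.
After input A: C = (17·0.00838 + 0.016·0.88) / 17.02 = 0.0092 mg/L.
After input B: C = (17.02·0.0092 + 5.16·2.9) / 22.18 = 0.6818 mg/L.
2130 L/s = 2.13 m³/s.
After input C: C = (22.18·0.6818 + 2.13·2.52) / 24.31 = 0.8429 mg/L.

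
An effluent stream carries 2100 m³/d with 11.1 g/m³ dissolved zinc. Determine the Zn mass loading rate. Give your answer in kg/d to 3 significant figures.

23.3 kg/d

2100 m³/d = 0.02431 m³/s.
Mass flux = Q·C = 0.02431 m³/s × 11.1 g/m³ = 0.2698 g/s.
= 0.2698 g/s × 86.4 = 23.31 kg/d.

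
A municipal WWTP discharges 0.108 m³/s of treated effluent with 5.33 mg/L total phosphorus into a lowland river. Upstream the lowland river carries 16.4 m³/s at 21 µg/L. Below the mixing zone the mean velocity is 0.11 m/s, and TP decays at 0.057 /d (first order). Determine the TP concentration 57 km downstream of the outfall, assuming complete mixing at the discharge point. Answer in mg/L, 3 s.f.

21 µg/L = 0.021 mg/L.
After complete mixing, C₀ = (0.108·5.33 + 16.4·0.021) / 16.51 = 0.05573 mg/L.
Travel time t = 5.7e+04 m / 0.11 m/s = 5.182e+05 s = 5.997 d.
C = 0.05573·exp(−0.057·5.997) = 0.05573·0.7105 = 0.0396 mg/L.

0.0396 mg/L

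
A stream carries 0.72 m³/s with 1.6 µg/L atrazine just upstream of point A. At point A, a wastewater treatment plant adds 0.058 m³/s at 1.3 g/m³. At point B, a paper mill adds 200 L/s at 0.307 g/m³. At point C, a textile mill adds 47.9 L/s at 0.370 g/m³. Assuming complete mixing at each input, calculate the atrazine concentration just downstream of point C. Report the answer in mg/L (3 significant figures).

0.152 mg/L

1.6 µg/L = 0.0016 mg/L.
After input A: C = (0.72·0.0016 + 0.058·1.3) / 0.778 = 0.0984 mg/L.
200 L/s = 0.2 m³/s.
After input B: C = (0.778·0.0984 + 0.2·0.307) / 0.978 = 0.1411 mg/L.
47.9 L/s = 0.0479 m³/s.
After input C: C = (0.978·0.1411 + 0.0479·0.37) / 1.026 = 0.1517 mg/L.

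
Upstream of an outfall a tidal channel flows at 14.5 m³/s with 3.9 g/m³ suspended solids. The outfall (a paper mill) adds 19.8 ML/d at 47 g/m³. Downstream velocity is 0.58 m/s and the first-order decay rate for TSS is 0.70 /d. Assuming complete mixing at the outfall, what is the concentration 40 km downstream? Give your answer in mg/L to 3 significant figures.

2.61 mg/L

19.8 ML/d = 0.2292 m³/s.
After complete mixing, C₀ = (0.2292·47 + 14.5·3.9) / 14.73 = 4.571 mg/L.
Travel time t = 4e+04 m / 0.58 m/s = 6.897e+04 s = 0.7982 d.
C = 4.571·exp(−0.70·0.7982) = 4.571·0.5719 = 2.614 mg/L.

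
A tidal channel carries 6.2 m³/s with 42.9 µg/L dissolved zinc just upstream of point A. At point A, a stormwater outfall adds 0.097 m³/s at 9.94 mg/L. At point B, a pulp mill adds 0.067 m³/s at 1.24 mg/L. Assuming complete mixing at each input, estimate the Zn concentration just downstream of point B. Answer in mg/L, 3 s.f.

42.9 µg/L = 0.0429 mg/L.
After input A: C = (6.2·0.0429 + 0.097·9.94) / 6.297 = 0.1954 mg/L.
After input B: C = (6.297·0.1954 + 0.067·1.24) / 6.364 = 0.2064 mg/L.

0.206 mg/L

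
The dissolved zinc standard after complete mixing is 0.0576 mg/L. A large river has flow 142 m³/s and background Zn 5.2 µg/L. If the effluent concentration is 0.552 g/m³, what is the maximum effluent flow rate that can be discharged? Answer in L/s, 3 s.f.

15100 L/s

5.2 µg/L = 0.0052 mg/L.
Mass balance at complete mixing: C_std·(Q_w + Q_r) = Q_w·C_e + Q_r·C_b.
Rearranging, Q_w = Q_r·(C_std − C_b)/(C_e − C_std) = 142·(0.0576 − 0.0052) / (0.552 − 0.0576) = 15.05 m³/s.
= 1.505e+04 L/s.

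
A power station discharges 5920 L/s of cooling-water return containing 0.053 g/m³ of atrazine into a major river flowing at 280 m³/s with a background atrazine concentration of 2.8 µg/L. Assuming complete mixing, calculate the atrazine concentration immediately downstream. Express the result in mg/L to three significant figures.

0.00384 mg/L

5920 L/s = 5.92 m³/s.
2.8 µg/L = 0.0028 mg/L.
Conservation of mass across the mixing zone: C = (5.92·0.053 + 280·0.0028) / (5.92 + 280) = 1.098/285.9 = 0.003839 mg/L.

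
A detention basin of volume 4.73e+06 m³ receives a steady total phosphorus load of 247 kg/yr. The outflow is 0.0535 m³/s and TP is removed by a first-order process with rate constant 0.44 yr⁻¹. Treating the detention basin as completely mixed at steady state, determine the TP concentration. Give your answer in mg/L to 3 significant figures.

Outflow Q = 0.0535 m³/s × 3.156e+07 s/yr = 1.688e+06 m³/yr.
Steady-state CSTR mass balance: W = Q·C + k·V·C, so C = W/(Q + kV).
Q + kV = 1.688e+06 + 0.44·4.73e+06 = 3.77e+06 m³/yr.
C = 247/3.77e+06 = 6.553e-05 kg/m³ = 0.06553 mg/L.

0.0655 mg/L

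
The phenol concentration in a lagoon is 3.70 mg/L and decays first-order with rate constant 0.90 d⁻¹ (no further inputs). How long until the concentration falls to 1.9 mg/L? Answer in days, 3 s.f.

t = ln(C₀/C)/k = ln(3.70/1.9)/0.90 = 0.6665/0.90 = 0.7405 d.

0.741 d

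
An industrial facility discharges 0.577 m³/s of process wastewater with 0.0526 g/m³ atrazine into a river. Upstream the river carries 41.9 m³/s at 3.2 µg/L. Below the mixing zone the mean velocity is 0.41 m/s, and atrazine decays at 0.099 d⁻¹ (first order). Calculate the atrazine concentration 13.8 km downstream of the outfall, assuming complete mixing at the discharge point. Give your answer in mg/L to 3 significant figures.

0.00372 mg/L

3.2 µg/L = 0.0032 mg/L.
After complete mixing, C₀ = (0.577·0.0526 + 41.9·0.0032) / 42.48 = 0.003871 mg/L.
Travel time t = 1.38e+04 m / 0.41 m/s = 3.366e+04 s = 0.3896 d.
C = 0.003871·exp(−0.099·0.3896) = 0.003871·0.9622 = 0.003725 mg/L.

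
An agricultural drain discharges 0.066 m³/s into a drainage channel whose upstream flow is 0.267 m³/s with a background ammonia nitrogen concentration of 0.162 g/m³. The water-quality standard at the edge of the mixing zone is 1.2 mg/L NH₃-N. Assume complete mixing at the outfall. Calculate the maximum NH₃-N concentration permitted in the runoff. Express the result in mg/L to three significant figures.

5.40 mg/L

Mass balance: 1.2·0.333 = 0.066·Cₑ + 0.267·0.162.
Cₑ = (0.3996 − 0.04325) / 0.066 = 5.399 mg/L.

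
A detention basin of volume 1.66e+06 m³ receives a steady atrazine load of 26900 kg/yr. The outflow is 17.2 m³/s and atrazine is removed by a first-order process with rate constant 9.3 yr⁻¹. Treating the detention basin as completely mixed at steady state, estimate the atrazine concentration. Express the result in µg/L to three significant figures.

48.2 µg/L

Outflow Q = 17.2 m³/s × 3.156e+07 s/yr = 5.428e+08 m³/yr.
Steady-state CSTR mass balance: W = Q·C + k·V·C, so C = W/(Q + kV).
Q + kV = 5.428e+08 + 9.3·1.66e+06 = 5.582e+08 m³/yr.
C = 26900/5.582e+08 = 4.819e-05 kg/m³ = 0.04819 mg/L = 48.19 µg/L.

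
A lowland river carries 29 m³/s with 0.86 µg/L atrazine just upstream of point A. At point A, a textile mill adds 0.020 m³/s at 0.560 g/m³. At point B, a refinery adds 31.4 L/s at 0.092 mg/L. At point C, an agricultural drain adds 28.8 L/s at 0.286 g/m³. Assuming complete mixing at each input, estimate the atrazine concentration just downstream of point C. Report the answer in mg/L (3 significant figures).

0.00163 mg/L

0.86 µg/L = 0.00086 mg/L.
After input A: C = (29·0.00086 + 0.02·0.56) / 29.02 = 0.001245 mg/L.
31.4 L/s = 0.0314 m³/s.
After input B: C = (29.02·0.001245 + 0.0314·0.092) / 29.05 = 0.001343 mg/L.
28.8 L/s = 0.0288 m³/s.
After input C: C = (29.05·0.001343 + 0.0288·0.286) / 29.08 = 0.001625 mg/L.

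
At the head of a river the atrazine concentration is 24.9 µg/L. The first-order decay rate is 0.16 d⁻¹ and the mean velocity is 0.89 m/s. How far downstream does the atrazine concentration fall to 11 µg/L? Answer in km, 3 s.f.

393 km

From C = C₀·e^(−kt), t = ln(C₀/C)/k = ln(24.9/11)/0.16 = 0.817/0.16 = 5.106 d.
Distance = v·t = 0.89 m/s × 4.412e+05 s = 3.926e+05 m = 392.6 km.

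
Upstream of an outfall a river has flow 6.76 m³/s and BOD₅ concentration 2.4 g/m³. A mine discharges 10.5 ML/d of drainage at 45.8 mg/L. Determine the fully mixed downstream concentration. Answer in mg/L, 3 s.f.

10.5 ML/d = 0.1215 m³/s.
Conservation of mass across the mixing zone: C = (0.1215·45.8 + 6.76·2.4) / (0.1215 + 6.76) = 21.79/6.882 = 3.166 mg/L.

3.17 mg/L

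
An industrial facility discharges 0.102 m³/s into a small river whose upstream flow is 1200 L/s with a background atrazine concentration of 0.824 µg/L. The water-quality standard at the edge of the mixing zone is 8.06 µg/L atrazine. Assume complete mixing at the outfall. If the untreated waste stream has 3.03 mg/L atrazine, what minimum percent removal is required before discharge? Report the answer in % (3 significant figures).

96.9 %

1200 L/s = 1.2 m³/s.
0.824 µg/L = 0.000824 mg/L.
8.06 µg/L = 0.00806 mg/L.
Mass balance: 0.00806·1.302 = 0.102·Cₑ + 1.2·0.000824.
Cₑ = (0.01049 − 0.0009888) / 0.102 = 0.09319 mg/L.
Required removal = 1 − 0.09319/3.03 = 96.92 %.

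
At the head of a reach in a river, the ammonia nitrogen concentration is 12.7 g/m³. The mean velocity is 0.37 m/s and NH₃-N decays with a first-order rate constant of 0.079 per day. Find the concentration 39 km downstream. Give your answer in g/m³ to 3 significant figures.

11.5 g/m³

Travel time t = 39 km / 0.37 m/s = 3.9e+04/0.37 = 1.054e+05 s = 1.22 d.
First-order decay: C = 12.7·exp(−0.079·1.22) = 12.7·0.9081 = 11.53 g/m³.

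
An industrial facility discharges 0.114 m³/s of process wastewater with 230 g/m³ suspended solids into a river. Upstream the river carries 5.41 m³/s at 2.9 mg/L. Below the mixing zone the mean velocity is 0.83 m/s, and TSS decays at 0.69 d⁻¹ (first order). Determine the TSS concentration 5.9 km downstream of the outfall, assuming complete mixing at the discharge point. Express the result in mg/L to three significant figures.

7.17 mg/L

After complete mixing, C₀ = (0.114·230 + 5.41·2.9) / 5.524 = 7.587 mg/L.
Travel time t = 5900 m / 0.83 m/s = 7108 s = 0.08227 d.
C = 7.587·exp(−0.69·0.08227) = 7.587·0.9448 = 7.168 mg/L.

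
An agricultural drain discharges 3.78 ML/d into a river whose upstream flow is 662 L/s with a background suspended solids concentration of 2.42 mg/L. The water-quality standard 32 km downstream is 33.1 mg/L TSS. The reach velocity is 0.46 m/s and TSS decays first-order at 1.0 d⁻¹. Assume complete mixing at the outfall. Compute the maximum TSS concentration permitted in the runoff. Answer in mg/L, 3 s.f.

3.78 ML/d = 0.04375 m³/s.
662 L/s = 0.662 m³/s.
Travel time to the compliance point: t = 3.2e+04/0.46 = 6.957e+04 s = 0.8052 d; decay factor exp(−1.0·0.8052) = 0.447.
So the concentration just after mixing may be at most 33.1/0.447 = 74.05 mg/L.
Mass balance: 74.05·0.7057 = 0.04375·Cₑ + 0.662·2.42.
Cₑ = (52.26 − 1.602) / 0.04375 = 1158 mg/L.

1160 mg/L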